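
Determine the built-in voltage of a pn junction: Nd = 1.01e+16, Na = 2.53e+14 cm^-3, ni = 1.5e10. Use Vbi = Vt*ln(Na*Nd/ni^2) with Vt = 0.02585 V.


Step 1: Compute Na*Nd/ni^2 = 2.53e+14 * 1.01e+16 / (1.5e10)^2 = 1.1357e+10
Step 2: ln(1.1357e+10) = 23.1531
Step 3: Vbi = 0.02585 * 23.1531 = 0.599 V

0.599


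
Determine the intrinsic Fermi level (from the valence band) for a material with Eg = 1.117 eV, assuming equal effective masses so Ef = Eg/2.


Step 1: For an intrinsic semiconductor, the Fermi level sits at midgap.
Step 2: Ef = Eg / 2 = 1.117 / 2 = 0.5585 eV

0.5585


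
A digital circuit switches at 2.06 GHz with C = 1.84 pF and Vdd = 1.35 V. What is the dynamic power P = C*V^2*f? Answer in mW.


Step 1: V^2 = 1.35^2 = 1.8225 V^2
Step 2: P = C*V^2*f = 1.84e-12 F * 1.8225 * 2.06e9 Hz
Step 3: P = 6.908004e-03 W
Step 4: P = 6.908 mW

6.908


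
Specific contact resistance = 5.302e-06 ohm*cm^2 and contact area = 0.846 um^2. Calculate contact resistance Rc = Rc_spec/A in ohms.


Step 1: Convert area to cm^2: 0.846 um^2 = 8.4600e-09 cm^2
Step 2: Rc = Rc_spec / A = 5.302e-06 / 8.4600e-09
Step 3: Rc = 6.27e+02 ohms

6.27e+02


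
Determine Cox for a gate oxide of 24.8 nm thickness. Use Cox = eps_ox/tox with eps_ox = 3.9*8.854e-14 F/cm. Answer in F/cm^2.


Step 1: eps_ox = 3.9 * 8.854e-14 = 3.45306e-13 F/cm
Step 2: tox in cm = 24.8 nm * 1e-7 = 2.4800e-06 cm
Step 3: Cox = 3.45306e-13 / 2.4800e-06 = 1.39e-07 F/cm^2

1.39e-07


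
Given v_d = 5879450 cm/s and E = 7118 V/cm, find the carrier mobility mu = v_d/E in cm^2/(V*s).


Step 1: mu = v_d / E
Step 2: mu = 5879450 / 7118
Step 3: mu = 826.0 cm^2/(V*s)

826.0


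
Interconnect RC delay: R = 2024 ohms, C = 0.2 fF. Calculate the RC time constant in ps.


Step 1: tau = R * C
Step 2: tau = 2024 * 0.2 fF = 2024 * 2.0e-16 F
Step 3: tau = 4.048e-13 s = 0.4048 ps

0.4048


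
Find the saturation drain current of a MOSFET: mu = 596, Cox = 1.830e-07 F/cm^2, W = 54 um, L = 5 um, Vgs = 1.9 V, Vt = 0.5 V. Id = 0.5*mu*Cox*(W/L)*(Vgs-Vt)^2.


Step 1: Overdrive voltage Vov = Vgs - Vt = 1.9 - 0.5 = 1.4 V
Step 2: W/L = 54/5 = 10.8
Step 3: Id = 0.5 * 596 * 1.830e-07 * 10.8 * 1.4^2
Step 4: Id = 1.15e-03 A

1.15e-03


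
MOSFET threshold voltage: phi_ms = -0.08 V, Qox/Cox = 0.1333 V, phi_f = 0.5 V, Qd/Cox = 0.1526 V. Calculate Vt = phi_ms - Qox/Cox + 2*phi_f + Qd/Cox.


Step 1: Vt = phi_ms - Qox/Cox + 2*phi_f + Qd/Cox
Step 2: Vt = -0.08 - 0.1333 + 2*0.5 + 0.1526
Step 3: Vt = -0.08 - 0.1333 + 1.0 + 0.1526
Step 4: Vt = 0.9393 V

0.9393


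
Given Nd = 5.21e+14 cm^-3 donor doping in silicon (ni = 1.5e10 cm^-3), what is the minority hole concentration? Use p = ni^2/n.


Step 1: Since Nd >> ni, n ≈ Nd = 5.21e+14 cm^-3
Step 2: p = ni^2 / n = (1.5e10)^2 / 5.21e+14
Step 3: p = 2.25e20 / 5.21e+14 = 4.32e+05 cm^-3

4.32e+05


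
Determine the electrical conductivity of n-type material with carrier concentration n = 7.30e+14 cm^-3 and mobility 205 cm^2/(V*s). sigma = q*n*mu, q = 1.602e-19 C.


Step 1: sigma = q * n * mu
Step 2: sigma = 1.602e-19 * 7.30e+14 * 205
Step 3: sigma = 2.397e-02 S/cm

2.397e-02


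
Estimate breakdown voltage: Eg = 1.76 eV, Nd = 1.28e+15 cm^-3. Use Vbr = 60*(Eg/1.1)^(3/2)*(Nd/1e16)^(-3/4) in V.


Step 1: Eg/1.1 = 1.76/1.1 = 1.600000
Step 2: (Eg/1.1)^1.5 = 1.600000^1.5 = 2.023858
Step 3: (Nd/1e16)^(-0.75) = (0.128)^(-0.75) = 4.672965
Step 4: Vbr = 60 * 2.023858 * 4.672965 = 567.4 V

567.4


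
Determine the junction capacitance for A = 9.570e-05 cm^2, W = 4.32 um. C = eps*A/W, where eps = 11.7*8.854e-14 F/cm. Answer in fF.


Step 1: eps_Si = 11.7 * 8.854e-14 = 1.035918e-12 F/cm
Step 2: W in cm = 4.32 * 1e-4 = 4.32e-04 cm
Step 3: C = 1.035918e-12 * 9.570e-05 / 4.32e-04 = 2.294846e-13 F
Step 4: C = 229.48 fF

229.48


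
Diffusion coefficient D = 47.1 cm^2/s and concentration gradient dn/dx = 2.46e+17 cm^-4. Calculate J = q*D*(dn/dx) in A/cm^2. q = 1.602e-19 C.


Step 1: J = q * D * (dn/dx)
Step 2: J = 1.602e-19 * 47.1 * 2.46e+17
Step 3: J = 1.86e+00 A/cm^2

1.86e+00


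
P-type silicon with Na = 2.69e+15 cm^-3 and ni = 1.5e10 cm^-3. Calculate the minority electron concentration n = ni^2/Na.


Step 1: Majority hole concentration p ≈ Na = 2.69e+15 cm^-3
Step 2: n = ni^2 / Na = (1.5e10)^2 / 2.69e+15
Step 3: n = 8.36e+04 cm^-3

8.36e+04


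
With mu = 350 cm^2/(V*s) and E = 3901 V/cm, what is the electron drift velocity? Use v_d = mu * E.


Step 1: v_d = mu * E
Step 2: v_d = 350 * 3901 = 1365350
Step 3: v_d = 1.37e+06 cm/s

1.37e+06


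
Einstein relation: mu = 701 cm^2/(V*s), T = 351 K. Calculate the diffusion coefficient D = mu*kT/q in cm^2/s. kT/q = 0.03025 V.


Step 1: D = mu * (kT/q)
Step 2: D = 701 * 0.03025
Step 3: D = 21.21 cm^2/s

21.21


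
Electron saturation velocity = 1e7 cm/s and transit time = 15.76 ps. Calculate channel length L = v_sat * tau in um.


Step 1: tau in seconds = 15.76 ps * 1e-12 = 1.5760e-11 s
Step 2: L = v_sat * tau = 1e7 * 1.5760e-11 = 1.5760e-04 cm
Step 3: L in um = 1.5760e-04 * 1e4 = 1.576 um

1.576


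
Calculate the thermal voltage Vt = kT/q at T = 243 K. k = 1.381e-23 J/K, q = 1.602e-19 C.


Step 1: kT = 1.381e-23 * 243 = 3.35583e-21 J
Step 2: Vt = kT/q = 3.35583e-21 / 1.602e-19
Step 3: Vt = 0.02095 V

0.02095


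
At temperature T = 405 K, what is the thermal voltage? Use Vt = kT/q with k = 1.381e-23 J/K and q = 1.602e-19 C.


Step 1: kT = 1.381e-23 * 405 = 5.59305e-21 J
Step 2: Vt = kT/q = 5.59305e-21 / 1.602e-19
Step 3: Vt = 0.03491 V

0.03491


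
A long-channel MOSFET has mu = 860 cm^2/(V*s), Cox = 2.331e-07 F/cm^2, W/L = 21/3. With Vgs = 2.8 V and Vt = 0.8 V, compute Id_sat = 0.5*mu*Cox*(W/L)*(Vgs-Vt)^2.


Step 1: Overdrive voltage Vov = Vgs - Vt = 2.8 - 0.8 = 2.0 V
Step 2: W/L = 21/3 = 7
Step 3: Id = 0.5 * 860 * 2.331e-07 * 7 * 2.0^2
Step 4: Id = 2.81e-03 A

2.81e-03


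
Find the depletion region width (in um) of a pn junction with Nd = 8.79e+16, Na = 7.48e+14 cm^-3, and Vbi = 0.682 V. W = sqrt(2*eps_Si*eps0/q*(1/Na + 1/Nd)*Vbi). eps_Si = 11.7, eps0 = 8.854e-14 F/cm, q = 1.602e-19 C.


Step 1: 1/Na + 1/Nd = 1/7.48e+14 + 1/8.79e+16 = 1.34827e-15
Step 2: 2*eps*eps0/q = 2*11.7*8.854e-14/1.602e-19 = 1.293281e+07
Step 3: W^2 = 1.293281e+07 * 1.34827e-15 * 0.682 = 1.18920e-08
Step 4: W = sqrt(1.18920e-08) = 1.091e-04 cm = 1.091 um

1.091


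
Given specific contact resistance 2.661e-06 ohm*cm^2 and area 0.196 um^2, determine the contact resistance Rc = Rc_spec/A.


Step 1: Convert area to cm^2: 0.196 um^2 = 1.9600e-09 cm^2
Step 2: Rc = Rc_spec / A = 2.661e-06 / 1.9600e-09
Step 3: Rc = 1.36e+03 ohms

1.36e+03


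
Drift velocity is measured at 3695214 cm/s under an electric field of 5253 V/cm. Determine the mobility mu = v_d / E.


Step 1: mu = v_d / E
Step 2: mu = 3695214 / 5253
Step 3: mu = 703.45 cm^2/(V*s)

703.45


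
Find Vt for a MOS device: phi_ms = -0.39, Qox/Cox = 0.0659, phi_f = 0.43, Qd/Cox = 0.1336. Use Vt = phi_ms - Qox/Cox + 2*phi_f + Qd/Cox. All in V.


Step 1: Vt = phi_ms - Qox/Cox + 2*phi_f + Qd/Cox
Step 2: Vt = -0.39 - 0.0659 + 2*0.43 + 0.1336
Step 3: Vt = -0.39 - 0.0659 + 0.86 + 0.1336
Step 4: Vt = 0.5377 V

0.5377


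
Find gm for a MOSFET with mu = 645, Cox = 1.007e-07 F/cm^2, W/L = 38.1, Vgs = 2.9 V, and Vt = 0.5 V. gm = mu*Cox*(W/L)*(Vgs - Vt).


Step 1: Vov = Vgs - Vt = 2.9 - 0.5 = 2.4 V
Step 2: gm = mu * Cox * (W/L) * Vov
Step 3: gm = 645 * 1.007e-07 * 38.1 * 2.4 = 5.94e-03 S

5.94e-03


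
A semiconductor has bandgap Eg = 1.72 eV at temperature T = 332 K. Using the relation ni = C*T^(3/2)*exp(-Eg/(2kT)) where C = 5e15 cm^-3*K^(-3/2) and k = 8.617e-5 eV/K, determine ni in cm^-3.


Step 1: Compute kT = 8.617e-5 * 332 = 0.02860844 eV
Step 2: Exponent = -Eg/(2kT) = -1.72/(2*0.02860844) = -30.06106
Step 3: T^(3/2) = 332^1.5 = 6049.33
Step 4: ni = 5e15 * 6049.33 * exp(-30.06106) = 2.66e+06 cm^-3

2.66e+06


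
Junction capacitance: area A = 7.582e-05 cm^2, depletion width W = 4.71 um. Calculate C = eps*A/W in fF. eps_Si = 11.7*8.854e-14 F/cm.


Step 1: eps_Si = 11.7 * 8.854e-14 = 1.035918e-12 F/cm
Step 2: W in cm = 4.71 * 1e-4 = 4.71e-04 cm
Step 3: C = 1.035918e-12 * 7.582e-05 / 4.71e-04 = 1.667586e-13 F
Step 4: C = 166.76 fF

166.76


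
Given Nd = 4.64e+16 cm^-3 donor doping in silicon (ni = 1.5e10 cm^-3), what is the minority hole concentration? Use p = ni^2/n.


Step 1: Since Nd >> ni, n ≈ Nd = 4.64e+16 cm^-3
Step 2: p = ni^2 / n = (1.5e10)^2 / 4.64e+16
Step 3: p = 2.25e20 / 4.64e+16 = 4.85e+03 cm^-3

4.85e+03


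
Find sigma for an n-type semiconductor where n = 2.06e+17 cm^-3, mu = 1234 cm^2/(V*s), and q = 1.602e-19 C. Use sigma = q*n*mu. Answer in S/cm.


Step 1: sigma = q * n * mu
Step 2: sigma = 1.602e-19 * 2.06e+17 * 1234
Step 3: sigma = 4.072e+01 S/cm

4.072e+01


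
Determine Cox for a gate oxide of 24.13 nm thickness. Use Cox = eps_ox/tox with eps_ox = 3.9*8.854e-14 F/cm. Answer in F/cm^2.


Step 1: eps_ox = 3.9 * 8.854e-14 = 3.45306e-13 F/cm
Step 2: tox in cm = 24.13 nm * 1e-7 = 2.4130e-06 cm
Step 3: Cox = 3.45306e-13 / 2.4130e-06 = 1.43e-07 F/cm^2

1.43e-07


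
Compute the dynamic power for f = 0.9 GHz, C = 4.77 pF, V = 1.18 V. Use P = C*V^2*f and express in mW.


Step 1: V^2 = 1.18^2 = 1.3924 V^2
Step 2: P = C*V^2*f = 4.77e-12 F * 1.3924 * 0.9e9 Hz
Step 3: P = 5.9775732e-03 W
Step 4: P = 5.978 mW

5.978


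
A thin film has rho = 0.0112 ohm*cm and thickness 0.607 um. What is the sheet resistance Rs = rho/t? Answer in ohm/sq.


Step 1: Convert thickness to cm: t = 0.607 um = 6.0700e-05 cm
Step 2: Rs = rho / t = 0.0112 / 6.0700e-05
Step 3: Rs = 184.5 ohm/sq

184.5


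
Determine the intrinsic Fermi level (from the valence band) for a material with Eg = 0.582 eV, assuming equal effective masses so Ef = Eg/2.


Step 1: For an intrinsic semiconductor, the Fermi level sits at midgap.
Step 2: Ef = Eg / 2 = 0.582 / 2 = 0.291 eV

0.291


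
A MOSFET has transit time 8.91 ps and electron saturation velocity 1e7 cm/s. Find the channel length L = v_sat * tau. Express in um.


Step 1: tau in seconds = 8.91 ps * 1e-12 = 8.9100e-12 s
Step 2: L = v_sat * tau = 1e7 * 8.9100e-12 = 8.9100e-05 cm
Step 3: L in um = 8.9100e-05 * 1e4 = 0.891 um

0.891


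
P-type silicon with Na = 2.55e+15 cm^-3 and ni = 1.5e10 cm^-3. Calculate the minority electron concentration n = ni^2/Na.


Step 1: Majority hole concentration p ≈ Na = 2.55e+15 cm^-3
Step 2: n = ni^2 / Na = (1.5e10)^2 / 2.55e+15
Step 3: n = 8.82e+04 cm^-3

8.82e+04


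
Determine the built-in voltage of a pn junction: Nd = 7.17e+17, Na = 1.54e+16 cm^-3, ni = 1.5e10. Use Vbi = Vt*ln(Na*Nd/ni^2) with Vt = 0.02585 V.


Step 1: Compute Na*Nd/ni^2 = 1.54e+16 * 7.17e+17 / (1.5e10)^2 = 4.9075e+13
Step 2: ln(4.9075e+13) = 31.5244
Step 3: Vbi = 0.02585 * 31.5244 = 0.815 V

0.815


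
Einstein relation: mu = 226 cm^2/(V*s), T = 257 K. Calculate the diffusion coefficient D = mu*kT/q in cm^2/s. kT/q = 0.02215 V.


Step 1: D = mu * (kT/q)
Step 2: D = 226 * 0.02215
Step 3: D = 5.01 cm^2/s

5.01


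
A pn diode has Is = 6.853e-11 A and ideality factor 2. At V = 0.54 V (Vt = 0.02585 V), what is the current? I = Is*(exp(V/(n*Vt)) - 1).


Step 1: V/(n*Vt) = 0.54/(2*0.02585) = 10.4449
Step 2: exp(10.4449) = 3.4369e+04
Step 3: I = 6.853e-11 * (3.4369e+04 - 1) = 2.36e-06 A

2.36e-06


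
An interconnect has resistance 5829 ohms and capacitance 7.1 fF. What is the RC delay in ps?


Step 1: tau = R * C
Step 2: tau = 5829 * 7.1 fF = 5829 * 7.1e-15 F
Step 3: tau = 4.13859e-11 s = 41.3859 ps

41.3859


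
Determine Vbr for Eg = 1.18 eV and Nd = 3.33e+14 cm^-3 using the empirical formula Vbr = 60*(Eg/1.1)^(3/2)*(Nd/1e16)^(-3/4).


Step 1: Eg/1.1 = 1.18/1.1 = 1.072727
Step 2: (Eg/1.1)^1.5 = 1.072727^1.5 = 1.111051
Step 3: (Nd/1e16)^(-0.75) = (0.0333)^(-0.75) = 12.828233
Step 4: Vbr = 60 * 1.111051 * 12.828233 = 855.2 V

855.2


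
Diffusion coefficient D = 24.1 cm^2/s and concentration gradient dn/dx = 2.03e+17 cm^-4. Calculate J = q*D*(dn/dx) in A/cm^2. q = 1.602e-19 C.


Step 1: J = q * D * (dn/dx)
Step 2: J = 1.602e-19 * 24.1 * 2.03e+17
Step 3: J = 7.84e-01 A/cm^2

7.84e-01


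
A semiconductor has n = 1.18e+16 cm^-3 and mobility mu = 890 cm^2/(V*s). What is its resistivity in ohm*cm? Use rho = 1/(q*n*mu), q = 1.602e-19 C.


Step 1: sigma = q * n * mu = 1.602e-19 * 1.18e+16 * 890 = 1.68242e+00 S/cm
Step 2: rho = 1 / sigma = 1 / 1.68242e+00 = 0.5944 ohm*cm

0.5944


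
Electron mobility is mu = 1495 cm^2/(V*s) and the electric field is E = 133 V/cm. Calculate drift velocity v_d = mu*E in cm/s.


Step 1: v_d = mu * E
Step 2: v_d = 1495 * 133 = 198835
Step 3: v_d = 1.99e+05 cm/s

1.99e+05


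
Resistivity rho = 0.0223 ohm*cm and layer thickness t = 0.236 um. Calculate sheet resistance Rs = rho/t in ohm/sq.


Step 1: Convert thickness to cm: t = 0.236 um = 2.3600e-05 cm
Step 2: Rs = rho / t = 0.0223 / 2.3600e-05
Step 3: Rs = 944.9 ohm/sq

944.9


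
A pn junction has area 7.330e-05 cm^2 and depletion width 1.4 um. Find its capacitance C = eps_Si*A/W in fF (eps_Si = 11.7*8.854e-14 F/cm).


Step 1: eps_Si = 11.7 * 8.854e-14 = 1.035918e-12 F/cm
Step 2: W in cm = 1.4 * 1e-4 = 1.40e-04 cm
Step 3: C = 1.035918e-12 * 7.330e-05 / 1.40e-04 = 5.423771e-13 F
Step 4: C = 542.38 fF

542.38


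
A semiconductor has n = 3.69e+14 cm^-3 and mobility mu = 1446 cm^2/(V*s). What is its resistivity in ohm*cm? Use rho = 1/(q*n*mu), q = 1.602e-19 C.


Step 1: sigma = q * n * mu = 1.602e-19 * 3.69e+14 * 1446 = 8.54786e-02 S/cm
Step 2: rho = 1 / sigma = 1 / 8.54786e-02 = 11.7 ohm*cm

11.7


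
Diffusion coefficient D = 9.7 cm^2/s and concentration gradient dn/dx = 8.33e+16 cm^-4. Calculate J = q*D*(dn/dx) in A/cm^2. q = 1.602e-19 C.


Step 1: J = q * D * (dn/dx)
Step 2: J = 1.602e-19 * 9.7 * 8.33e+16
Step 3: J = 1.29e-01 A/cm^2

1.29e-01


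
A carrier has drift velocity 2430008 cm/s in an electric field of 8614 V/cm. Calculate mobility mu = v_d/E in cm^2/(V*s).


Step 1: mu = v_d / E
Step 2: mu = 2430008 / 8614
Step 3: mu = 282.1 cm^2/(V*s)

282.1


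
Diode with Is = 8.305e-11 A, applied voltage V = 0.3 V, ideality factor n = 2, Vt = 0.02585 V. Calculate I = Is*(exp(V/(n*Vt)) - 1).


Step 1: V/(n*Vt) = 0.3/(2*0.02585) = 5.8027
Step 2: exp(5.8027) = 3.3119e+02
Step 3: I = 8.305e-11 * (3.3119e+02 - 1) = 2.74e-08 A

2.74e-08


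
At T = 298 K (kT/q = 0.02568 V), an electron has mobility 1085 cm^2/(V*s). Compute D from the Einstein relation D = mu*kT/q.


Step 1: D = mu * (kT/q)
Step 2: D = 1085 * 0.02568
Step 3: D = 27.86 cm^2/s

27.86


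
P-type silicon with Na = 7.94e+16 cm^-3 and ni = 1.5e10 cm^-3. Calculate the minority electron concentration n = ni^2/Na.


Step 1: Majority hole concentration p ≈ Na = 7.94e+16 cm^-3
Step 2: n = ni^2 / Na = (1.5e10)^2 / 7.94e+16
Step 3: n = 2.83e+03 cm^-3

2.83e+03


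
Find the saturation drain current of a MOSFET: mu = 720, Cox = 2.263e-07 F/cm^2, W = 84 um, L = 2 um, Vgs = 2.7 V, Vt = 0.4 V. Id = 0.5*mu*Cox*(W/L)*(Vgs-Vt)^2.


Step 1: Overdrive voltage Vov = Vgs - Vt = 2.7 - 0.4 = 2.3 V
Step 2: W/L = 84/2 = 42
Step 3: Id = 0.5 * 720 * 2.263e-07 * 42 * 2.3^2
Step 4: Id = 1.81e-02 A

1.81e-02


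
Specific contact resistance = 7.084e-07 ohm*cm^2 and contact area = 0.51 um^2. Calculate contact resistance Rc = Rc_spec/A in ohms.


Step 1: Convert area to cm^2: 0.51 um^2 = 5.1000e-09 cm^2
Step 2: Rc = Rc_spec / A = 7.084e-07 / 5.1000e-09
Step 3: Rc = 1.39e+02 ohms

1.39e+02


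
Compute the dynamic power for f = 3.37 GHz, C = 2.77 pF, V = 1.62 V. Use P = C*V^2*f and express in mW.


Step 1: V^2 = 1.62^2 = 2.6244 V^2
Step 2: P = C*V^2*f = 2.77e-12 F * 2.6244 * 3.37e9 Hz
Step 3: P = 2.449851156e-02 W
Step 4: P = 24.499 mW

24.499


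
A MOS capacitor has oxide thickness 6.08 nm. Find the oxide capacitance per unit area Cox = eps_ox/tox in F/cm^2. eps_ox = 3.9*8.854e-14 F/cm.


Step 1: eps_ox = 3.9 * 8.854e-14 = 3.45306e-13 F/cm
Step 2: tox in cm = 6.08 nm * 1e-7 = 6.0800e-07 cm
Step 3: Cox = 3.45306e-13 / 6.0800e-07 = 5.68e-07 F/cm^2

5.68e-07


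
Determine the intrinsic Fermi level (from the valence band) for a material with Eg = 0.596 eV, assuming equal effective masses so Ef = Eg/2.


Step 1: For an intrinsic semiconductor, the Fermi level sits at midgap.
Step 2: Ef = Eg / 2 = 0.596 / 2 = 0.298 eV

0.298


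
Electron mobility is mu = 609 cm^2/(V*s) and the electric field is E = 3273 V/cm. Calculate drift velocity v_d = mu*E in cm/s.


Step 1: v_d = mu * E
Step 2: v_d = 609 * 3273 = 1993257
Step 3: v_d = 1.99e+06 cm/s

1.99e+06


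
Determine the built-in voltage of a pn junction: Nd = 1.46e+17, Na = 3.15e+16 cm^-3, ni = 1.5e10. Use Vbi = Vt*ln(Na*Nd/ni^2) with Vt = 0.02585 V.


Step 1: Compute Na*Nd/ni^2 = 3.15e+16 * 1.46e+17 / (1.5e10)^2 = 2.0440e+13
Step 2: ln(2.0440e+13) = 30.6485
Step 3: Vbi = 0.02585 * 30.6485 = 0.792 V

0.792


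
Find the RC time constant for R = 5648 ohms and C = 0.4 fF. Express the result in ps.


Step 1: tau = R * C
Step 2: tau = 5648 * 0.4 fF = 5648 * 4.0e-16 F
Step 3: tau = 2.2592e-12 s = 2.2592 ps

2.2592


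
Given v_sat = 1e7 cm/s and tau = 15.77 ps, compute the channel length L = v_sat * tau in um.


Step 1: tau in seconds = 15.77 ps * 1e-12 = 1.5770e-11 s
Step 2: L = v_sat * tau = 1e7 * 1.5770e-11 = 1.5770e-04 cm
Step 3: L in um = 1.5770e-04 * 1e4 = 1.577 um

1.577


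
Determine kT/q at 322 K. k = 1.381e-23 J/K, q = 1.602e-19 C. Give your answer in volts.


Step 1: kT = 1.381e-23 * 322 = 4.44682e-21 J
Step 2: Vt = kT/q = 4.44682e-21 / 1.602e-19
Step 3: Vt = 0.02776 V

0.02776


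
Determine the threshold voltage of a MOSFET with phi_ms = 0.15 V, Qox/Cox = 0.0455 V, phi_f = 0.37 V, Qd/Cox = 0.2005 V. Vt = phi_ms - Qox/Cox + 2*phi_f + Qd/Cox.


Step 1: Vt = phi_ms - Qox/Cox + 2*phi_f + Qd/Cox
Step 2: Vt = 0.15 - 0.0455 + 2*0.37 + 0.2005
Step 3: Vt = 0.15 - 0.0455 + 0.74 + 0.2005
Step 4: Vt = 1.045 V

1.045


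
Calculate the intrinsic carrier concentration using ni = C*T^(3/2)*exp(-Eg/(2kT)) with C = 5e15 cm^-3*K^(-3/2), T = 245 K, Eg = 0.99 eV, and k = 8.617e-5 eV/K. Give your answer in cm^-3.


Step 1: Compute kT = 8.617e-5 * 245 = 0.02111165 eV
Step 2: Exponent = -Eg/(2kT) = -0.99/(2*0.02111165) = -23.44677
Step 3: T^(3/2) = 245^1.5 = 3834.86
Step 4: ni = 5e15 * 3834.86 * exp(-23.44677) = 1.26e+09 cm^-3

1.26e+09


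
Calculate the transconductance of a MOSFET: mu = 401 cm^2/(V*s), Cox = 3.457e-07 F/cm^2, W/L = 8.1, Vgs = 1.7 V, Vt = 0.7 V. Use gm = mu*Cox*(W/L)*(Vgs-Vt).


Step 1: Vov = Vgs - Vt = 1.7 - 0.7 = 1.0 V
Step 2: gm = mu * Cox * (W/L) * Vov
Step 3: gm = 401 * 3.457e-07 * 8.1 * 1.0 = 1.12e-03 S

1.12e-03


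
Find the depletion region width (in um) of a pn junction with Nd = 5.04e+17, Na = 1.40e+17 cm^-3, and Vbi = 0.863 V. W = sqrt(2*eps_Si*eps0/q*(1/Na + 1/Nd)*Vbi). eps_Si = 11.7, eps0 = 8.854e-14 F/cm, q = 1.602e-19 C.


Step 1: 1/Na + 1/Nd = 1/1.40e+17 + 1/5.04e+17 = 9.12698e-18
Step 2: 2*eps*eps0/q = 2*11.7*8.854e-14/1.602e-19 = 1.293281e+07
Step 3: W^2 = 1.293281e+07 * 9.12698e-18 * 0.863 = 1.01866e-10
Step 4: W = sqrt(1.01866e-10) = 1.009e-05 cm = 0.1009 um

0.1009


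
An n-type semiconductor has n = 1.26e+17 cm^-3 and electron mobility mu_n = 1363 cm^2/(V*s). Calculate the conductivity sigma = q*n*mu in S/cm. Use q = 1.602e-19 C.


Step 1: sigma = q * n * mu
Step 2: sigma = 1.602e-19 * 1.26e+17 * 1363
Step 3: sigma = 2.751e+01 S/cm

2.751e+01


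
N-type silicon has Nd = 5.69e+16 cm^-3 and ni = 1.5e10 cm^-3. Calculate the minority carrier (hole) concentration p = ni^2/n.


Step 1: Since Nd >> ni, n ≈ Nd = 5.69e+16 cm^-3
Step 2: p = ni^2 / n = (1.5e10)^2 / 5.69e+16
Step 3: p = 2.25e20 / 5.69e+16 = 3.95e+03 cm^-3

3.95e+03


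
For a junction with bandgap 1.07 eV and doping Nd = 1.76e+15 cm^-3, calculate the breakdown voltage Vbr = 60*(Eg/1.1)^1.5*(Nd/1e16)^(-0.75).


Step 1: Eg/1.1 = 1.07/1.1 = 0.972727
Step 2: (Eg/1.1)^1.5 = 0.972727^1.5 = 0.959371
Step 3: (Nd/1e16)^(-0.75) = (0.176)^(-0.75) = 3.680150
Step 4: Vbr = 60 * 0.959371 * 3.680150 = 211.8 V

211.8


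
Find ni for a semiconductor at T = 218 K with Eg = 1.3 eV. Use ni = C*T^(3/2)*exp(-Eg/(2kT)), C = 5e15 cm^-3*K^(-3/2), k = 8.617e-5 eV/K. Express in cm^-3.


Step 1: Compute kT = 8.617e-5 * 218 = 0.01878506 eV
Step 2: Exponent = -Eg/(2kT) = -1.3/(2*0.01878506) = -34.60197
Step 3: T^(3/2) = 218^1.5 = 3218.73
Step 4: ni = 5e15 * 3218.73 * exp(-34.60197) = 1.51e+04 cm^-3

1.51e+04


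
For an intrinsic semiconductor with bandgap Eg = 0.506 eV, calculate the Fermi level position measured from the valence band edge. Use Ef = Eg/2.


Step 1: For an intrinsic semiconductor, the Fermi level sits at midgap.
Step 2: Ef = Eg / 2 = 0.506 / 2 = 0.253 eV

0.253


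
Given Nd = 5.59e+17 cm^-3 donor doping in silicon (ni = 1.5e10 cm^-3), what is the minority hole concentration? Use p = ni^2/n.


Step 1: Since Nd >> ni, n ≈ Nd = 5.59e+17 cm^-3
Step 2: p = ni^2 / n = (1.5e10)^2 / 5.59e+17
Step 3: p = 2.25e20 / 5.59e+17 = 4.03e+02 cm^-3

4.03e+02


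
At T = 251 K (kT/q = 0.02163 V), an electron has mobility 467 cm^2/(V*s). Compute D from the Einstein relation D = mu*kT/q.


Step 1: D = mu * (kT/q)
Step 2: D = 467 * 0.02163
Step 3: D = 10.1 cm^2/s

10.1


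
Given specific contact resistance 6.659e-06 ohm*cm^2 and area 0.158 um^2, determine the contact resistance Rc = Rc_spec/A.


Step 1: Convert area to cm^2: 0.158 um^2 = 1.5800e-09 cm^2
Step 2: Rc = Rc_spec / A = 6.659e-06 / 1.5800e-09
Step 3: Rc = 4.21e+03 ohms

4.21e+03


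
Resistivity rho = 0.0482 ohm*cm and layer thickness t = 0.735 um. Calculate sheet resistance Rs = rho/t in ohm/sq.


Step 1: Convert thickness to cm: t = 0.735 um = 7.3500e-05 cm
Step 2: Rs = rho / t = 0.0482 / 7.3500e-05
Step 3: Rs = 655.8 ohm/sq

655.8


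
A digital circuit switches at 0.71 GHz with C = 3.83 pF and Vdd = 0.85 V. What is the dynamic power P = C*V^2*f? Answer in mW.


Step 1: V^2 = 0.85^2 = 0.7225 V^2
Step 2: P = C*V^2*f = 3.83e-12 F * 0.7225 * 0.71e9 Hz
Step 3: P = 1.96469425e-03 W
Step 4: P = 1.965 mW

1.965


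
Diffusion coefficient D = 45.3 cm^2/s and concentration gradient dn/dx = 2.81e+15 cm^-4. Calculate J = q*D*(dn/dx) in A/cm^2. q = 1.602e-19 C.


Step 1: J = q * D * (dn/dx)
Step 2: J = 1.602e-19 * 45.3 * 2.81e+15
Step 3: J = 2.04e-02 A/cm^2

2.04e-02


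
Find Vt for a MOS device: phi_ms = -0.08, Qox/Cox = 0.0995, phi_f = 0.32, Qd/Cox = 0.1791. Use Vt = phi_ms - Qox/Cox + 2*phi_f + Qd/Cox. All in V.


Step 1: Vt = phi_ms - Qox/Cox + 2*phi_f + Qd/Cox
Step 2: Vt = -0.08 - 0.0995 + 2*0.32 + 0.1791
Step 3: Vt = -0.08 - 0.0995 + 0.64 + 0.1791
Step 4: Vt = 0.6396 V

0.6396


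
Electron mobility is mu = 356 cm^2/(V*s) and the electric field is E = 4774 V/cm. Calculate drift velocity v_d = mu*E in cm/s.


Step 1: v_d = mu * E
Step 2: v_d = 356 * 4774 = 1699544
Step 3: v_d = 1.70e+06 cm/s

1.70e+06


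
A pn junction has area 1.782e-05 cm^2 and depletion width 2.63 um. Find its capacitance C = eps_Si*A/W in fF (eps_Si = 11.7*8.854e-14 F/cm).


Step 1: eps_Si = 11.7 * 8.854e-14 = 1.035918e-12 F/cm
Step 2: W in cm = 2.63 * 1e-4 = 2.63e-04 cm
Step 3: C = 1.035918e-12 * 1.782e-05 / 2.63e-04 = 7.019034e-14 F
Step 4: C = 70.19 fF

70.19


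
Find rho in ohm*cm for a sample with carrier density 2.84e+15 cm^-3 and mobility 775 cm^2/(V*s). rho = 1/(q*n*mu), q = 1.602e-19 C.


Step 1: sigma = q * n * mu = 1.602e-19 * 2.84e+15 * 775 = 3.52600e-01 S/cm
Step 2: rho = 1 / sigma = 1 / 3.52600e-01 = 2.836 ohm*cm

2.836


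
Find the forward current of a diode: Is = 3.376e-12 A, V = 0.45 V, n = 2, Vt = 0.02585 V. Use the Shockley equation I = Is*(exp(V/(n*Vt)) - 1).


Step 1: V/(n*Vt) = 0.45/(2*0.02585) = 8.7041
Step 2: exp(8.7041) = 6.0276e+03
Step 3: I = 3.376e-12 * (6.0276e+03 - 1) = 2.03e-08 A

2.03e-08


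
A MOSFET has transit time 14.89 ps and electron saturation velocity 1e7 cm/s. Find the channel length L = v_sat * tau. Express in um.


Step 1: tau in seconds = 14.89 ps * 1e-12 = 1.4890e-11 s
Step 2: L = v_sat * tau = 1e7 * 1.4890e-11 = 1.4890e-04 cm
Step 3: L in um = 1.4890e-04 * 1e4 = 1.489 um

1.489


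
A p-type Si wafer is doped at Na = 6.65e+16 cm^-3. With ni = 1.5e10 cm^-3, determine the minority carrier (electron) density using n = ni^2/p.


Step 1: Majority hole concentration p ≈ Na = 6.65e+16 cm^-3
Step 2: n = ni^2 / Na = (1.5e10)^2 / 6.65e+16
Step 3: n = 3.38e+03 cm^-3

3.38e+03


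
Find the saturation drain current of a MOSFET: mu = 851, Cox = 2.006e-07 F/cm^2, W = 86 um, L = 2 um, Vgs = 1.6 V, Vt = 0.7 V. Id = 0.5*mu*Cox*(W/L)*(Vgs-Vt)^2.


Step 1: Overdrive voltage Vov = Vgs - Vt = 1.6 - 0.7 = 0.9 V
Step 2: W/L = 86/2 = 43
Step 3: Id = 0.5 * 851 * 2.006e-07 * 43 * 0.9^2
Step 4: Id = 2.97e-03 A

2.97e-03


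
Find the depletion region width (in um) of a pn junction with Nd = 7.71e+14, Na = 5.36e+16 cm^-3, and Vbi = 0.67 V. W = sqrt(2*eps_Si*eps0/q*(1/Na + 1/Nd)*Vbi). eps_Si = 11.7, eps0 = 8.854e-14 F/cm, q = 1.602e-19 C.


Step 1: 1/Na + 1/Nd = 1/5.36e+16 + 1/7.71e+14 = 1.31567e-15
Step 2: 2*eps*eps0/q = 2*11.7*8.854e-14/1.602e-19 = 1.293281e+07
Step 3: W^2 = 1.293281e+07 * 1.31567e-15 * 0.67 = 1.14003e-08
Step 4: W = sqrt(1.14003e-08) = 1.068e-04 cm = 1.068 um

1.068


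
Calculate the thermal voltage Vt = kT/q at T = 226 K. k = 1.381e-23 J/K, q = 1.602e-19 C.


Step 1: kT = 1.381e-23 * 226 = 3.12106e-21 J
Step 2: Vt = kT/q = 3.12106e-21 / 1.602e-19
Step 3: Vt = 0.01948 V

0.01948


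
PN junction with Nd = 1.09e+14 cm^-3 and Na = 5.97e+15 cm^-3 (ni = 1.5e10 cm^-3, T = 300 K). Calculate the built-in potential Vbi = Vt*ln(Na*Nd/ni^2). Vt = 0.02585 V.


Step 1: Compute Na*Nd/ni^2 = 5.97e+15 * 1.09e+14 / (1.5e10)^2 = 2.8921e+09
Step 2: ln(2.8921e+09) = 21.7852
Step 3: Vbi = 0.02585 * 21.7852 = 0.563 V

0.563


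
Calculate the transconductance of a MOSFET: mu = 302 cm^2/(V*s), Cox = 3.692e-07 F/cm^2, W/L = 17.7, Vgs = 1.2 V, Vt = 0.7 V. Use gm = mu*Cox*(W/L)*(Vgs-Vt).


Step 1: Vov = Vgs - Vt = 1.2 - 0.7 = 0.5 V
Step 2: gm = mu * Cox * (W/L) * Vov
Step 3: gm = 302 * 3.692e-07 * 17.7 * 0.5 = 9.87e-04 S

9.87e-04


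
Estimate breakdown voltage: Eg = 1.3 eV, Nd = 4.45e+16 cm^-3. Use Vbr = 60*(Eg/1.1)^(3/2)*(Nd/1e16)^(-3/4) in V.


Step 1: Eg/1.1 = 1.3/1.1 = 1.181818
Step 2: (Eg/1.1)^1.5 = 1.181818^1.5 = 1.284772
Step 3: (Nd/1e16)^(-0.75) = (4.45)^(-0.75) = 0.326385
Step 4: Vbr = 60 * 1.284772 * 0.326385 = 25.2 V

25.2


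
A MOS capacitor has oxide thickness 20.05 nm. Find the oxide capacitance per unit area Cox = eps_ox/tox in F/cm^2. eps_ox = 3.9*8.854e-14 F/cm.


Step 1: eps_ox = 3.9 * 8.854e-14 = 3.45306e-13 F/cm
Step 2: tox in cm = 20.05 nm * 1e-7 = 2.0050e-06 cm
Step 3: Cox = 3.45306e-13 / 2.0050e-06 = 1.72e-07 F/cm^2

1.72e-07


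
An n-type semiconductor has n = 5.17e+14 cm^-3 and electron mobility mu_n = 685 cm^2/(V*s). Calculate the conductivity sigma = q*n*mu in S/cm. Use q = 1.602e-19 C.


Step 1: sigma = q * n * mu
Step 2: sigma = 1.602e-19 * 5.17e+14 * 685
Step 3: sigma = 5.673e-02 S/cm

5.673e-02


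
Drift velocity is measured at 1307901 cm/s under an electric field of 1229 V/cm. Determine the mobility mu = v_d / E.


Step 1: mu = v_d / E
Step 2: mu = 1307901 / 1229
Step 3: mu = 1064.2 cm^2/(V*s)

1064.2


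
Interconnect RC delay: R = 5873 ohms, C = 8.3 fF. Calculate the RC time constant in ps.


Step 1: tau = R * C
Step 2: tau = 5873 * 8.3 fF = 5873 * 8.3e-15 F
Step 3: tau = 4.87459e-11 s = 48.7459 ps

48.7459


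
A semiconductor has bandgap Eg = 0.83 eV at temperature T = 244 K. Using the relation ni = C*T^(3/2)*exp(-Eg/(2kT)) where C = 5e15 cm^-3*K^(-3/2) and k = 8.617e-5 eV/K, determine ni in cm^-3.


Step 1: Compute kT = 8.617e-5 * 244 = 0.02102548 eV
Step 2: Exponent = -Eg/(2kT) = -0.83/(2*0.02102548) = -19.73796
Step 3: T^(3/2) = 244^1.5 = 3811.40
Step 4: ni = 5e15 * 3811.40 * exp(-19.73796) = 5.10e+10 cm^-3

5.10e+10


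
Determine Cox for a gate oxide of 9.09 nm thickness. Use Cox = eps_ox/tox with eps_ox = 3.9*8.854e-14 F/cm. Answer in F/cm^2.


Step 1: eps_ox = 3.9 * 8.854e-14 = 3.45306e-13 F/cm
Step 2: tox in cm = 9.09 nm * 1e-7 = 9.0900e-07 cm
Step 3: Cox = 3.45306e-13 / 9.0900e-07 = 3.80e-07 F/cm^2

3.80e-07


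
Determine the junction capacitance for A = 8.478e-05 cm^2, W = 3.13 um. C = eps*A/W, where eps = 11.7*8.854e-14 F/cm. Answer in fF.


Step 1: eps_Si = 11.7 * 8.854e-14 = 1.035918e-12 F/cm
Step 2: W in cm = 3.13 * 1e-4 = 3.13e-04 cm
Step 3: C = 1.035918e-12 * 8.478e-05 / 3.13e-04 = 2.805915e-13 F
Step 4: C = 280.59 fF

280.59


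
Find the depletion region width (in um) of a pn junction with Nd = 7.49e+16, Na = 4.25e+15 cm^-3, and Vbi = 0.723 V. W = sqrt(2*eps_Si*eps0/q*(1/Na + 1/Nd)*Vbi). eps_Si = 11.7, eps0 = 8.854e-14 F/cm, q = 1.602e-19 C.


Step 1: 1/Na + 1/Nd = 1/4.25e+15 + 1/7.49e+16 = 2.48645e-16
Step 2: 2*eps*eps0/q = 2*11.7*8.854e-14/1.602e-19 = 1.293281e+07
Step 3: W^2 = 1.293281e+07 * 2.48645e-16 * 0.723 = 2.32494e-09
Step 4: W = sqrt(2.32494e-09) = 4.822e-05 cm = 0.4822 um

0.4822


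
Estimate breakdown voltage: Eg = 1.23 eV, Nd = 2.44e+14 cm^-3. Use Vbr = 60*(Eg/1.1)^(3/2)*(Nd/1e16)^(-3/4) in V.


Step 1: Eg/1.1 = 1.23/1.1 = 1.118182
Step 2: (Eg/1.1)^1.5 = 1.118182^1.5 = 1.182412
Step 3: (Nd/1e16)^(-0.75) = (0.0244)^(-0.75) = 16.197860
Step 4: Vbr = 60 * 1.182412 * 16.197860 = 1149.2 V

1149.2


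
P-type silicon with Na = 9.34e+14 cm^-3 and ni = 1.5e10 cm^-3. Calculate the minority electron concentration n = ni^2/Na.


Step 1: Majority hole concentration p ≈ Na = 9.34e+14 cm^-3
Step 2: n = ni^2 / Na = (1.5e10)^2 / 9.34e+14
Step 3: n = 2.41e+05 cm^-3

2.41e+05


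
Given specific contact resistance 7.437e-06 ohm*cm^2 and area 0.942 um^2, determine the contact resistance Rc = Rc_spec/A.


Step 1: Convert area to cm^2: 0.942 um^2 = 9.4200e-09 cm^2
Step 2: Rc = Rc_spec / A = 7.437e-06 / 9.4200e-09
Step 3: Rc = 7.89e+02 ohms

7.89e+02


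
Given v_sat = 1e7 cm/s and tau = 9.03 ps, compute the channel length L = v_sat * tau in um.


Step 1: tau in seconds = 9.03 ps * 1e-12 = 9.0300e-12 s
Step 2: L = v_sat * tau = 1e7 * 9.0300e-12 = 9.0300e-05 cm
Step 3: L in um = 9.0300e-05 * 1e4 = 0.903 um

0.903


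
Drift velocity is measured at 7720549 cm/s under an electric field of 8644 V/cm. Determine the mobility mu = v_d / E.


Step 1: mu = v_d / E
Step 2: mu = 7720549 / 8644
Step 3: mu = 893.17 cm^2/(V*s)

893.17


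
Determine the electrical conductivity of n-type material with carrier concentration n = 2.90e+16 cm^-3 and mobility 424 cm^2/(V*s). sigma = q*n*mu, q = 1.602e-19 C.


Step 1: sigma = q * n * mu
Step 2: sigma = 1.602e-19 * 2.90e+16 * 424
Step 3: sigma = 1.970e+00 S/cm

1.970e+00


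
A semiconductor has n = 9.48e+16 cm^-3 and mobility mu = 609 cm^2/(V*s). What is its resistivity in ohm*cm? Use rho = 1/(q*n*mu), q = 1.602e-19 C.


Step 1: sigma = q * n * mu = 1.602e-19 * 9.48e+16 * 609 = 9.24886e+00 S/cm
Step 2: rho = 1 / sigma = 1 / 9.24886e+00 = 0.1081 ohm*cm

0.1081


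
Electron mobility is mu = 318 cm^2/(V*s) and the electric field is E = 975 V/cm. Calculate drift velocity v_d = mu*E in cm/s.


Step 1: v_d = mu * E
Step 2: v_d = 318 * 975 = 310050
Step 3: v_d = 3.10e+05 cm/s

3.10e+05


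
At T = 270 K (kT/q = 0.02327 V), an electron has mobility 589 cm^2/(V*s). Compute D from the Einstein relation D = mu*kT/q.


Step 1: D = mu * (kT/q)
Step 2: D = 589 * 0.02327
Step 3: D = 13.71 cm^2/s

13.71


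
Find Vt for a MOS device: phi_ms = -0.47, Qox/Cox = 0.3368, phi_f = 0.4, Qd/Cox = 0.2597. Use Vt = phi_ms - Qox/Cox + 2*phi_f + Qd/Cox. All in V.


Step 1: Vt = phi_ms - Qox/Cox + 2*phi_f + Qd/Cox
Step 2: Vt = -0.47 - 0.3368 + 2*0.4 + 0.2597
Step 3: Vt = -0.47 - 0.3368 + 0.8 + 0.2597
Step 4: Vt = 0.2529 V

0.2529


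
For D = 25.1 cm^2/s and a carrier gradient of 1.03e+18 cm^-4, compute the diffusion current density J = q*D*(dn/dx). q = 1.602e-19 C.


Step 1: J = q * D * (dn/dx)
Step 2: J = 1.602e-19 * 25.1 * 1.03e+18
Step 3: J = 4.14e+00 A/cm^2

4.14e+00


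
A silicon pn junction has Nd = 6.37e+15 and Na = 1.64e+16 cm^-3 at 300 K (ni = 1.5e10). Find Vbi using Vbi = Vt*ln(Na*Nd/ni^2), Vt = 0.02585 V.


Step 1: Compute Na*Nd/ni^2 = 1.64e+16 * 6.37e+15 / (1.5e10)^2 = 4.6430e+11
Step 2: ln(4.6430e+11) = 26.8638
Step 3: Vbi = 0.02585 * 26.8638 = 0.694 V

0.694


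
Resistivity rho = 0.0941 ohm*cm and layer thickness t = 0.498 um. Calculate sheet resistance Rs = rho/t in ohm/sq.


Step 1: Convert thickness to cm: t = 0.498 um = 4.9800e-05 cm
Step 2: Rs = rho / t = 0.0941 / 4.9800e-05
Step 3: Rs = 1889.6 ohm/sq

1889.6


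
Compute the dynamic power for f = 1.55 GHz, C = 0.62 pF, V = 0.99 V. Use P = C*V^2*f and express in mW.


Step 1: V^2 = 0.99^2 = 0.9801 V^2
Step 2: P = C*V^2*f = 0.62e-12 F * 0.9801 * 1.55e9 Hz
Step 3: P = 9.418761e-04 W
Step 4: P = 0.942 mW

0.942


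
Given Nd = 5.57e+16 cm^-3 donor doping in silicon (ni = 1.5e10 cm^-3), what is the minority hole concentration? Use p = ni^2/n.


Step 1: Since Nd >> ni, n ≈ Nd = 5.57e+16 cm^-3
Step 2: p = ni^2 / n = (1.5e10)^2 / 5.57e+16
Step 3: p = 2.25e20 / 5.57e+16 = 4.04e+03 cm^-3

4.04e+03


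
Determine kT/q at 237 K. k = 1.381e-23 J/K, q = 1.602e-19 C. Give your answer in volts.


Step 1: kT = 1.381e-23 * 237 = 3.27297e-21 J
Step 2: Vt = kT/q = 3.27297e-21 / 1.602e-19
Step 3: Vt = 0.02043 V

0.02043


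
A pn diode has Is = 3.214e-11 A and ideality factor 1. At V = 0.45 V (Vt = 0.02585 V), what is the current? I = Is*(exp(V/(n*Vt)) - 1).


Step 1: V/(n*Vt) = 0.45/(1*0.02585) = 17.4081
Step 2: exp(17.4081) = 3.6328e+07
Step 3: I = 3.214e-11 * (3.6328e+07 - 1) = 1.17e-03 A

1.17e-03


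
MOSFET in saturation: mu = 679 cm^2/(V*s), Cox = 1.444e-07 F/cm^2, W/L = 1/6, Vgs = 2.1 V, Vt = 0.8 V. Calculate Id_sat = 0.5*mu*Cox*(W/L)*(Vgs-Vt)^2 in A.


Step 1: Overdrive voltage Vov = Vgs - Vt = 2.1 - 0.8 = 1.3 V
Step 2: W/L = 1/6 = 0.166667
Step 3: Id = 0.5 * 679 * 1.444e-07 * 0.166667 * 1.3^2
Step 4: Id = 1.38e-05 A

1.38e-05


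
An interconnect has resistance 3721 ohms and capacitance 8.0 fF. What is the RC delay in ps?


Step 1: tau = R * C
Step 2: tau = 3721 * 8.0 fF = 3721 * 8.0e-15 F
Step 3: tau = 2.9768e-11 s = 29.768 ps

29.768


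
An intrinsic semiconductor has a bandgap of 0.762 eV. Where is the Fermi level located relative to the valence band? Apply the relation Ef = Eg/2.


Step 1: For an intrinsic semiconductor, the Fermi level sits at midgap.
Step 2: Ef = Eg / 2 = 0.762 / 2 = 0.381 eV

0.381


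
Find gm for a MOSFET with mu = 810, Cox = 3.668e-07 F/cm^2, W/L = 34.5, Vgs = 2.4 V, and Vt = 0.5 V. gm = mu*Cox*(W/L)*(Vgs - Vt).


Step 1: Vov = Vgs - Vt = 2.4 - 0.5 = 1.9 V
Step 2: gm = mu * Cox * (W/L) * Vov
Step 3: gm = 810 * 3.668e-07 * 34.5 * 1.9 = 1.95e-02 S

1.95e-02


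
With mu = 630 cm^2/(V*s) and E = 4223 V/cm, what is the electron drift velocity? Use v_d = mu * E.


Step 1: v_d = mu * E
Step 2: v_d = 630 * 4223 = 2660490
Step 3: v_d = 2.66e+06 cm/s

2.66e+06


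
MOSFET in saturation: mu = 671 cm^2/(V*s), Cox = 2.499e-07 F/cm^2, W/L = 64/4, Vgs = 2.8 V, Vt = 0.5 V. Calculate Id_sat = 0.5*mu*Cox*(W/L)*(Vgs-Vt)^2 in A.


Step 1: Overdrive voltage Vov = Vgs - Vt = 2.8 - 0.5 = 2.3 V
Step 2: W/L = 64/4 = 16
Step 3: Id = 0.5 * 671 * 2.499e-07 * 16 * 2.3^2
Step 4: Id = 7.10e-03 A

7.10e-03


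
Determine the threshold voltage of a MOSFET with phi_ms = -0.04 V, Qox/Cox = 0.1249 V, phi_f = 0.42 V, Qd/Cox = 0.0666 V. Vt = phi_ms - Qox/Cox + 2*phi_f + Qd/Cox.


Step 1: Vt = phi_ms - Qox/Cox + 2*phi_f + Qd/Cox
Step 2: Vt = -0.04 - 0.1249 + 2*0.42 + 0.0666
Step 3: Vt = -0.04 - 0.1249 + 0.84 + 0.0666
Step 4: Vt = 0.7417 V

0.7417


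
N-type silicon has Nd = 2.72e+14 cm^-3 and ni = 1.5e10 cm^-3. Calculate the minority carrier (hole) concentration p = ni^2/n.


Step 1: Since Nd >> ni, n ≈ Nd = 2.72e+14 cm^-3
Step 2: p = ni^2 / n = (1.5e10)^2 / 2.72e+14
Step 3: p = 2.25e20 / 2.72e+14 = 8.27e+05 cm^-3

8.27e+05


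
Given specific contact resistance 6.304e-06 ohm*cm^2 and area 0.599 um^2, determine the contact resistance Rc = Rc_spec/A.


Step 1: Convert area to cm^2: 0.599 um^2 = 5.9900e-09 cm^2
Step 2: Rc = Rc_spec / A = 6.304e-06 / 5.9900e-09
Step 3: Rc = 1.05e+03 ohms

1.05e+03


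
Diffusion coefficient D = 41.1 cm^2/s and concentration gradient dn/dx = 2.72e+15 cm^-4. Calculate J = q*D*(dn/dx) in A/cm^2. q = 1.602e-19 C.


Step 1: J = q * D * (dn/dx)
Step 2: J = 1.602e-19 * 41.1 * 2.72e+15
Step 3: J = 1.79e-02 A/cm^2

1.79e-02


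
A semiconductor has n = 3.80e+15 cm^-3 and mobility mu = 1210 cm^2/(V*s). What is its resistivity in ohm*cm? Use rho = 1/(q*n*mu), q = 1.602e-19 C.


Step 1: sigma = q * n * mu = 1.602e-19 * 3.80e+15 * 1210 = 7.36600e-01 S/cm
Step 2: rho = 1 / sigma = 1 / 7.36600e-01 = 1.358 ohm*cm

1.358


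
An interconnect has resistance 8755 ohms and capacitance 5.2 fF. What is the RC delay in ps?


Step 1: tau = R * C
Step 2: tau = 8755 * 5.2 fF = 8755 * 5.2e-15 F
Step 3: tau = 4.5526e-11 s = 45.526 ps

45.526


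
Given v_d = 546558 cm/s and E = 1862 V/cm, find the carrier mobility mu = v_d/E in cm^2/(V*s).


Step 1: mu = v_d / E
Step 2: mu = 546558 / 1862
Step 3: mu = 293.53 cm^2/(V*s)

293.53


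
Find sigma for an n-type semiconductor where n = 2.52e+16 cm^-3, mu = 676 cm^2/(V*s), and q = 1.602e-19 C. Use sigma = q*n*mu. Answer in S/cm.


Step 1: sigma = q * n * mu
Step 2: sigma = 1.602e-19 * 2.52e+16 * 676
Step 3: sigma = 2.729e+00 S/cm

2.729e+00


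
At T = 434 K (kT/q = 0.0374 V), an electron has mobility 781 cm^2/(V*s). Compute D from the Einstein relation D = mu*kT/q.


Step 1: D = mu * (kT/q)
Step 2: D = 781 * 0.0374
Step 3: D = 29.21 cm^2/s

29.21


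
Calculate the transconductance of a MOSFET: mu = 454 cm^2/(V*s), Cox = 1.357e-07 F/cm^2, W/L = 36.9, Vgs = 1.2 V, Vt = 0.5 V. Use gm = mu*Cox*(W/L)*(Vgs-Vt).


Step 1: Vov = Vgs - Vt = 1.2 - 0.5 = 0.7 V
Step 2: gm = mu * Cox * (W/L) * Vov
Step 3: gm = 454 * 1.357e-07 * 36.9 * 0.7 = 1.59e-03 S

1.59e-03


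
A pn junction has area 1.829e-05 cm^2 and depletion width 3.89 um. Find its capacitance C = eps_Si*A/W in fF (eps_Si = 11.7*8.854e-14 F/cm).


Step 1: eps_Si = 11.7 * 8.854e-14 = 1.035918e-12 F/cm
Step 2: W in cm = 3.89 * 1e-4 = 3.89e-04 cm
Step 3: C = 1.035918e-12 * 1.829e-05 / 3.89e-04 = 4.870679e-14 F
Step 4: C = 48.71 fF

48.71


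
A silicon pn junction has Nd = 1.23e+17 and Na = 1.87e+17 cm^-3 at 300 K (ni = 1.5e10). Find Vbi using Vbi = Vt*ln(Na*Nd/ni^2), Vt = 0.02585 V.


Step 1: Compute Na*Nd/ni^2 = 1.87e+17 * 1.23e+17 / (1.5e10)^2 = 1.0223e+14
Step 2: ln(1.0223e+14) = 32.2582
Step 3: Vbi = 0.02585 * 32.2582 = 0.834 V

0.834


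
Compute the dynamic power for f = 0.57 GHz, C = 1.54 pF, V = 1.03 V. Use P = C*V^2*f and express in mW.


Step 1: V^2 = 1.03^2 = 1.0609 V^2
Step 2: P = C*V^2*f = 1.54e-12 F * 1.0609 * 0.57e9 Hz
Step 3: P = 9.3125802e-04 W
Step 4: P = 0.931 mW

0.931


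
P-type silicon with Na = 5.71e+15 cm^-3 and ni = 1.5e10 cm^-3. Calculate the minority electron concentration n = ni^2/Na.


Step 1: Majority hole concentration p ≈ Na = 5.71e+15 cm^-3
Step 2: n = ni^2 / Na = (1.5e10)^2 / 5.71e+15
Step 3: n = 3.94e+04 cm^-3

3.94e+04


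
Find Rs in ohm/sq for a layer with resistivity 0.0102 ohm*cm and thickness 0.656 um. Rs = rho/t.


Step 1: Convert thickness to cm: t = 0.656 um = 6.5600e-05 cm
Step 2: Rs = rho / t = 0.0102 / 6.5600e-05
Step 3: Rs = 155.5 ohm/sq

155.5


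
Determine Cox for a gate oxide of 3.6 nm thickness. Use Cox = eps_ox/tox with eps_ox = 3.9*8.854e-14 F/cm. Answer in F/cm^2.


Step 1: eps_ox = 3.9 * 8.854e-14 = 3.45306e-13 F/cm
Step 2: tox in cm = 3.6 nm * 1e-7 = 3.6000e-07 cm
Step 3: Cox = 3.45306e-13 / 3.6000e-07 = 9.59e-07 F/cm^2

9.59e-07


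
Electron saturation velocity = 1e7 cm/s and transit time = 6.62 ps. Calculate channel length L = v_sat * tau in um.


Step 1: tau in seconds = 6.62 ps * 1e-12 = 6.6200e-12 s
Step 2: L = v_sat * tau = 1e7 * 6.6200e-12 = 6.6200e-05 cm
Step 3: L in um = 6.6200e-05 * 1e4 = 0.662 um

0.662
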